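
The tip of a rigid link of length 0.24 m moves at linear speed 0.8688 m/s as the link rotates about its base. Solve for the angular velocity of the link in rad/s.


omega = v / L = 0.8688 / 0.24 = 3.6200

3.6200 rad/s


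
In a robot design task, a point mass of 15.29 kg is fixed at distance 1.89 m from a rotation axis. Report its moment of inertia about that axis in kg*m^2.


I = m*r^2 = 15.29*1.89^2 = 54.6174

54.6174 kg*m^2


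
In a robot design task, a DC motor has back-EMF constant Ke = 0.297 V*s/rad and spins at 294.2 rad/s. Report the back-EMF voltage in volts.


V_emf = Ke * omega = 0.297*294.2 = 87.3774

87.3774 V


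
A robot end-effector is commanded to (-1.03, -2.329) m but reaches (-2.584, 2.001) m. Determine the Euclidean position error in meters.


dx = -2.584 - (-1.03) = -1.5540, dy = 2.001 - (-2.329) = 4.3300
err = sqrt(2.414916 + 18.748900) = 4.6004

4.6004 m


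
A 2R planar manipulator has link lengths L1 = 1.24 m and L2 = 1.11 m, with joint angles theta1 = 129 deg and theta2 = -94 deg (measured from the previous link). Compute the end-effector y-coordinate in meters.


y = L1*sin(th1) + L2*sin(th1+th2) = 1.24*sin(129 deg) + 1.11*sin(35 deg) = 1.6003

1.6003 m


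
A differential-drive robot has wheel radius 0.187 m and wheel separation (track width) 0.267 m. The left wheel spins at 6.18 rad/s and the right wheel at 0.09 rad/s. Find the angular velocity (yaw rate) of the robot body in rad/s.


omega = r*(wR - wL)/L = 0.187*(0.09 - (6.18))/0.267 = -4.2653

-4.2653 rad/s


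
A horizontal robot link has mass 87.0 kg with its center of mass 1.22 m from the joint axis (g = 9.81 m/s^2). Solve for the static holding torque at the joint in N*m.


tau = m*g*L = 87.0 * 9.81 * 1.22 = 1041.2334

1041.2334 N*m


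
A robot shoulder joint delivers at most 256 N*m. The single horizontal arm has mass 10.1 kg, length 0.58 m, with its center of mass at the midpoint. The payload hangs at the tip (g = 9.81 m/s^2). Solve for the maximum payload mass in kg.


tau_arm = m_arm*g*(L/2) = 10.1*9.81*0.58/2 = 28.7335 N*m
tau_payload = tau_max - tau_arm = 256 - 28.7335 = 227.2665
m_payload = tau_payload / (g*L) = 227.2665 / (9.81*0.58) = 39.9428

39.9428 kg


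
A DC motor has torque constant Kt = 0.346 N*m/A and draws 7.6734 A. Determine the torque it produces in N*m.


tau = Kt * I = 0.346*7.6734 = 2.6550

2.6550 N*m


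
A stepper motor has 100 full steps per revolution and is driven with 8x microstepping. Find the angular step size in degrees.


step = 360/(100*8) = 360/800 = 0.4500

0.4500 degrees


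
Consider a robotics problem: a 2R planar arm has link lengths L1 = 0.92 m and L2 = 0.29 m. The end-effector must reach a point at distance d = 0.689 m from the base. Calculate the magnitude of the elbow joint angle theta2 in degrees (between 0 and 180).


cos(th2) = (d^2 - L1^2 - L2^2)/(2*L1*L2) = (0.689^2 - 0.92^2 - 0.29^2)/(2*0.92*0.29) = -0.85415855
th2 = acos(-0.85415855) = 148.6669 deg

148.6669 degrees


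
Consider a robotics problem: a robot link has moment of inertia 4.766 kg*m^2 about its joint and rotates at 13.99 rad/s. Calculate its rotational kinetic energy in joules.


KE = (1/2)*I*omega^2 = 0.5*4.766*13.99^2 = 466.4010

466.4010 J


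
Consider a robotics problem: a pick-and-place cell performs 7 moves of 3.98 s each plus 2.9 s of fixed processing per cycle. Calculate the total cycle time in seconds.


T = 7*3.98 + 2.9 = 30.7600

30.7600 s


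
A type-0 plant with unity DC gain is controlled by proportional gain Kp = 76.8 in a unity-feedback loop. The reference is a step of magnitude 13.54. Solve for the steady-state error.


e_ss = R/(1 + Kp) = 13.54/(1 + 76.8) = 13.54/77.8000 = 0.1740

0.1740


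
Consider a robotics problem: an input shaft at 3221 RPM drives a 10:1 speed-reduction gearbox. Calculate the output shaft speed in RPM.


omega_out = omega_in / N = 3221 / 10 = 322.1000

322.1000 RPM


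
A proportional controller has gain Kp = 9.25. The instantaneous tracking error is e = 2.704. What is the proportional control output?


u_P = Kp * e = 9.25 * 2.704 = 25.0120

25.0120


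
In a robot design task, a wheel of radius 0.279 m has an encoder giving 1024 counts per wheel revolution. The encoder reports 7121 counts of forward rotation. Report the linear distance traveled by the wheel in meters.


revs = 7121/1024 = 6.954102
d = revs * 2*pi*r = 6.954102 * 2*pi*0.279 = 12.1906

12.1906 m


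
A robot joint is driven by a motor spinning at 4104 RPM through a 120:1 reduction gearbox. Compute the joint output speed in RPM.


omega_joint = omega_motor / N = 4104 / 120 = 34.2000

34.2000 RPM


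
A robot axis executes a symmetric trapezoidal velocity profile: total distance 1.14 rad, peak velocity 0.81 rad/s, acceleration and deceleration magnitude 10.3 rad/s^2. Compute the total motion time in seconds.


t_acc = v/a = 0.81/10.3 = 0.078641 s
d_acc = v^2/(2a) = 0.031850 rad (each ramp)
d_cruise = 1.14 - 2*0.031850 = 1.076300 rad
t_cruise = 1.076300/0.81 = 1.328765 s
t_total = 2*0.078641 + 1.328765 = 1.4860

1.4860 s


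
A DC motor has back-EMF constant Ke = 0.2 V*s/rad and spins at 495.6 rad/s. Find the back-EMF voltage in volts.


V_emf = Ke * omega = 0.2*495.6 = 99.1200

99.1200 V


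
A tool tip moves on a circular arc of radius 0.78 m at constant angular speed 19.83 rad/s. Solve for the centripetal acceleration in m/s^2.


a_c = omega^2 * r = 19.83^2 * 0.78 = 306.7185

306.7185 m/s^2


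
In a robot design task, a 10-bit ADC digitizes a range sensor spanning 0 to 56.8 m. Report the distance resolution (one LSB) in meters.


res = range / 2^n = 56.8/2^10 = 56.8/1024 = 0.0555

0.0555 m


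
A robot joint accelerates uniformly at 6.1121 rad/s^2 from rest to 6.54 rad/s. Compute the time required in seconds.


t = delta_omega / alpha = 6.54 / 6.1121 = 1.0700

1.0700 s


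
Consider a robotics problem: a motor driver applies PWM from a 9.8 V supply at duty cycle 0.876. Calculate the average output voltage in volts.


V_avg = V_supply * D = 9.8*0.876 = 8.5848

8.5848 V


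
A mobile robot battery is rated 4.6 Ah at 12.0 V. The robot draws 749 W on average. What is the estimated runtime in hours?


E = 4.6*12.0 = 55.2000 Wh
t = E/P = 55.2000/749 = 0.0737

0.0737 hours


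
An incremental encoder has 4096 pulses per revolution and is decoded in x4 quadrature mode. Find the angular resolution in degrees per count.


resolution = 360 / (PPR * 4) = 360 / 16384 = 0.0220

0.0220 degrees


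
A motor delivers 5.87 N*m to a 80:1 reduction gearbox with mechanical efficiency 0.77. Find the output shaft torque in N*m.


tau_out = tau_in * N * eta = 5.87 * 80 * 0.77 = 361.5920

361.5920 N*m


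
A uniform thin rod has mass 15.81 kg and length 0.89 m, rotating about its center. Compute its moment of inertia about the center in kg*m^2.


I = (1/12)*m*L^2 = (1/12)*15.81*0.89^2 = 1.0436

1.0436 kg*m^2


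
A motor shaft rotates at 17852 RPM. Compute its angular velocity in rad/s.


omega = 17852 * 2*pi/60 = 1869.4571

1869.4571 rad/s


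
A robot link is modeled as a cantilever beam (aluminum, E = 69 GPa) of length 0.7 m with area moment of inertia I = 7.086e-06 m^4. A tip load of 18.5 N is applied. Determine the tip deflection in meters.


delta = F*L^3/(3*E*I) = 18.5*0.7^3/(3*6.900e+10*7.086e-06)
      = 6.3455/1466802 = 4.3261e-06

4.3261e-06 m


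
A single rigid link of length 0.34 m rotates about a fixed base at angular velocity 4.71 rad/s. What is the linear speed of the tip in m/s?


v = L*omega = 0.34 * 4.71 = 1.6014

1.6014 m/s


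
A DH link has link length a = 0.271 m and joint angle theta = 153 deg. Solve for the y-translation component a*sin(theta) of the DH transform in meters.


a*sin(theta) = 0.271*sin(153 deg) = 0.1230

0.1230 m


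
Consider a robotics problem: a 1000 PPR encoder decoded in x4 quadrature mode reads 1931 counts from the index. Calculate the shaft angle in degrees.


angle = counts * 360 / (PPR*4) = 1931 * 360 / 4000 = 173.7900

173.7900 degrees


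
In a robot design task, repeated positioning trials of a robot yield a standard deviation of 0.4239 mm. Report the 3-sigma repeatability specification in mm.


repeatability = 3*sigma = 3*0.4239 = 1.2717

1.2717 mm


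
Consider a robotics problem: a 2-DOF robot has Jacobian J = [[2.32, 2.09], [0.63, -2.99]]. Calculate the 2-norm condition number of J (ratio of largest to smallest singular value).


JJ^T eigenvalues: trace(JJ^T) = 19.0875, det(JJ^T) = det(J)^2 = 68.12026225
s_max^2 = (19.0875 + sqrt(91.85160725))/2 = 14.33571221
s_min^2 = (19.0875 - sqrt(91.85160725))/2 = 4.75178779
kappa = s_max/s_min = sqrt(14.33571221/4.75178779) = 1.7369

1.7369


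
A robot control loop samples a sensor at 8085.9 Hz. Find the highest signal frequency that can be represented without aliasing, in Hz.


f_max = f_s/2 = 8085.9/2 = 4042.9500

4042.9500 Hz


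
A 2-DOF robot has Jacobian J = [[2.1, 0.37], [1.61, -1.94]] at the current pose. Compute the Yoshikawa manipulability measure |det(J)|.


det(J) = 2.1*-1.94 - (0.37)*(1.61) = -4.6697
|det(J)| = 4.6697

4.6697


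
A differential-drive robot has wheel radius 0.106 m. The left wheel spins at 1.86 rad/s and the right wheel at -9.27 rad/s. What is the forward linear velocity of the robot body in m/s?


v = r*(wR + wL)/2 = 0.106*(-9.27 + 1.86)/2 = -0.3927

-0.3927 m/s


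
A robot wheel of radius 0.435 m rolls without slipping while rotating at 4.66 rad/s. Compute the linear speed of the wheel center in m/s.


v = omega * r = 4.66 * 0.435 = 2.0271

2.0271 m/s


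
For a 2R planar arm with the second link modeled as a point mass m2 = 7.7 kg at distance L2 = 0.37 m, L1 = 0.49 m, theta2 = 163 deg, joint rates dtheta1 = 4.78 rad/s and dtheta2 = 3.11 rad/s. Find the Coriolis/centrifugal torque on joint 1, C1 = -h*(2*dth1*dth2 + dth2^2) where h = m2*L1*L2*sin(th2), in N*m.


h = m2*L1*L2*sin(th2) = 7.7*0.49*0.37*sin(163 deg) = 0.408154
C1 = -h*(2*4.78*3.11 + 3.11^2) = -0.408154*39.4037 = -16.0828

-16.0828 N*m


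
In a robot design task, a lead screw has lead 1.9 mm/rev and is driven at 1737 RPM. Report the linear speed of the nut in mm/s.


v = lead * (RPM/60) = 1.9*1737/60 = 55.0050

55.0050 mm/s


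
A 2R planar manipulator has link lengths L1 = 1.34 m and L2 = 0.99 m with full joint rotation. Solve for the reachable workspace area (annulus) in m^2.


r_max = L1 + L2 = 2.3300, r_min = |L1 - L2| = 0.3500
A = pi*(r_max^2 - r_min^2) = pi*(5.4289 - 0.1225) = 16.6705

16.6705 m^2


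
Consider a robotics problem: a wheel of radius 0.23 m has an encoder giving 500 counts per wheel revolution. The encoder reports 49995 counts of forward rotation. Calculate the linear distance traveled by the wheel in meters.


revs = 49995/500 = 99.990000
d = revs * 2*pi*r = 99.990000 * 2*pi*0.23 = 144.4988

144.4988 m


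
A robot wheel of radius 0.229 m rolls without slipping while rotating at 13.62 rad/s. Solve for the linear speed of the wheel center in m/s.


v = omega * r = 13.62 * 0.229 = 3.1190

3.1190 m/s


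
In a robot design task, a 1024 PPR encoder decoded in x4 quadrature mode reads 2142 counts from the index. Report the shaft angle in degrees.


angle = counts * 360 / (PPR*4) = 2142 * 360 / 4096 = 188.2617

188.2617 degrees


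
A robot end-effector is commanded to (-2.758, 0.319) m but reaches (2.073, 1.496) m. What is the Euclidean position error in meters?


dx = 2.073 - (-2.758) = 4.8310, dy = 1.496 - (0.319) = 1.1770
err = sqrt(23.338561 + 1.385329) = 4.9723

4.9723 m


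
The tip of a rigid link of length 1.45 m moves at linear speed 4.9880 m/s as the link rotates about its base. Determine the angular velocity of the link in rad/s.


omega = v / L = 4.9880 / 1.45 = 3.4400

3.4400 rad/s


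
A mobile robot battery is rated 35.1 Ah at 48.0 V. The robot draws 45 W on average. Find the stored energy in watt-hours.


E = capacity * V = 35.1*48.0 = 1684.8000

1684.8000 Wh


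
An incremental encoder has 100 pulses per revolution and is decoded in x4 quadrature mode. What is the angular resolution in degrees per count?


resolution = 360 / (PPR * 4) = 360 / 400 = 0.9000

0.9000 degrees


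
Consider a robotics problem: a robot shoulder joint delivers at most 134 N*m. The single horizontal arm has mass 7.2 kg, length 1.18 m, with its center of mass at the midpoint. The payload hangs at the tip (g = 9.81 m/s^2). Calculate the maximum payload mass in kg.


tau_arm = m_arm*g*(L/2) = 7.2*9.81*1.18/2 = 41.6729 N*m
tau_payload = tau_max - tau_arm = 134 - 41.6729 = 92.3271
m_payload = tau_payload / (g*L) = 92.3271 / (9.81*1.18) = 7.9759

7.9759 kg


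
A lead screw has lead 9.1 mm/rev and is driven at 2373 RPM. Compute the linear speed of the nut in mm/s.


v = lead * (RPM/60) = 9.1*2373/60 = 359.9050

359.9050 mm/s


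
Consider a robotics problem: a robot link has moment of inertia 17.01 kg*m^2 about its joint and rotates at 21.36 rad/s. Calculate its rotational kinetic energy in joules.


KE = (1/2)*I*omega^2 = 0.5*17.01*21.36^2 = 3880.4028

3880.4028 J


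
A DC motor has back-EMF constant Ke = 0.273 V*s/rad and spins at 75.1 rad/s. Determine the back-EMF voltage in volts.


V_emf = Ke * omega = 0.273*75.1 = 20.5023

20.5023 V


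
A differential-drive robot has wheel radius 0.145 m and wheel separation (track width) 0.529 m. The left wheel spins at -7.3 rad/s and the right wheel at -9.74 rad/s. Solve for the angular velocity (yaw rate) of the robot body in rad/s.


omega = r*(wR - wL)/L = 0.145*(-9.74 - (-7.3))/0.529 = -0.6688

-0.6688 rad/s


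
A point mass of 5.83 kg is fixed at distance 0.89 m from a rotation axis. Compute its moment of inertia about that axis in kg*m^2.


I = m*r^2 = 5.83*0.89^2 = 4.6179

4.6179 kg*m^2


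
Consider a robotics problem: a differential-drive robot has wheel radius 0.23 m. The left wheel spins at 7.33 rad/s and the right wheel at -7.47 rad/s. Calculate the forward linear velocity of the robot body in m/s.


v = r*(wR + wL)/2 = 0.23*(-7.47 + 7.33)/2 = -0.0161

-0.0161 m/s


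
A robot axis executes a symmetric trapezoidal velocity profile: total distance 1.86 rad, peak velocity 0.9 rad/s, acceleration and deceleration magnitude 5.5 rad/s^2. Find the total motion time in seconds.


t_acc = v/a = 0.9/5.5 = 0.163636 s
d_acc = v^2/(2a) = 0.073636 rad (each ramp)
d_cruise = 1.86 - 2*0.073636 = 1.712728 rad
t_cruise = 1.712728/0.9 = 1.903031 s
t_total = 2*0.163636 + 1.903031 = 2.2303

2.2303 s


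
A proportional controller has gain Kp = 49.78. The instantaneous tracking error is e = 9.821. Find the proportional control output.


u_P = Kp * e = 49.78 * 9.821 = 488.8894

488.8894


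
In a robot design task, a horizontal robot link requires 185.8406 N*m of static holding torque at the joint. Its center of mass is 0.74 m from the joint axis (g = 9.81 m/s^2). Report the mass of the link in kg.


m = tau / (g*L) = 185.8406 / (9.81 * 0.74) = 25.6000

25.6000 kg


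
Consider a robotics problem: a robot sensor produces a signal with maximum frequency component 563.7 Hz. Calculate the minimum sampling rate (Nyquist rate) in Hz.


f_s,min = 2*f_max = 2*563.7 = 1127.4000

1127.4000 Hz


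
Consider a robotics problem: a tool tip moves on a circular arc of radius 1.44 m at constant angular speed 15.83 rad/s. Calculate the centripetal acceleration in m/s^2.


a_c = omega^2 * r = 15.83^2 * 1.44 = 360.8480

360.8480 m/s^2


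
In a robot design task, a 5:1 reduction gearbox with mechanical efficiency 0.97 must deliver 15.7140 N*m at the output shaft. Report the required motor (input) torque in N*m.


tau_in = tau_out / (N * eta) = 15.7140 / (5 * 0.97) = 3.2400

3.2400 N*m


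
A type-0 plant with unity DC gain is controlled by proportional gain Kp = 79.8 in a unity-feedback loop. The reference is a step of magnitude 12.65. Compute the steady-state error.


e_ss = R/(1 + Kp) = 12.65/(1 + 79.8) = 12.65/80.8000 = 0.1566

0.1566


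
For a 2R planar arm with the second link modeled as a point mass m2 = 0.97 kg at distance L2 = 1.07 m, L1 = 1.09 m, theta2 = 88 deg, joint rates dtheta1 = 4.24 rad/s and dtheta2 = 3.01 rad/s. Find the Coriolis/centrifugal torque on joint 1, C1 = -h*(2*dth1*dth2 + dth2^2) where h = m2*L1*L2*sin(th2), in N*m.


h = m2*L1*L2*sin(th2) = 0.97*1.09*1.07*sin(88 deg) = 1.130622
C1 = -h*(2*4.24*3.01 + 3.01^2) = -1.130622*34.5849 = -39.1024

-39.1024 N*m


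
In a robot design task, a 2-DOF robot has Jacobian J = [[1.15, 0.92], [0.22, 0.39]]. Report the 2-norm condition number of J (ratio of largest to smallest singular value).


JJ^T eigenvalues: trace(JJ^T) = 2.3694, det(JJ^T) = det(J)^2 = 0.06056521
s_max^2 = (2.3694 + sqrt(5.37179552))/2 = 2.34355671
s_min^2 = (2.3694 - sqrt(5.37179552))/2 = 0.02584329
kappa = s_max/s_min = sqrt(2.34355671/0.02584329) = 9.5228

9.5228


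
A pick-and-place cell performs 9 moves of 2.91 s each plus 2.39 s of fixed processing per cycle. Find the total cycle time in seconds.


T = 9*2.91 + 2.39 = 28.5800

28.5800 s


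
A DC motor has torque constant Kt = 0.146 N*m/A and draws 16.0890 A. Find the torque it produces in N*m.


tau = Kt * I = 0.146*16.0890 = 2.3490

2.3490 N*m


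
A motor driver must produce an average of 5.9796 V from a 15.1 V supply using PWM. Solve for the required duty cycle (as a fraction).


D = V_avg/V_supply = 5.9796/15.1 = 0.3960

0.3960


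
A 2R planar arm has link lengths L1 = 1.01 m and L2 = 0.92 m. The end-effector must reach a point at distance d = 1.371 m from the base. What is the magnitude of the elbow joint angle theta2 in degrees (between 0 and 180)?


cos(th2) = (d^2 - L1^2 - L2^2)/(2*L1*L2) = (1.371^2 - 1.01^2 - 0.92^2)/(2*1.01*0.92) = 0.00707114
th2 = acos(0.00707114) = 89.5949 deg

89.5949 degrees


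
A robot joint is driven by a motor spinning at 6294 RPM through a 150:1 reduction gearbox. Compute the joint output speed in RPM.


omega_joint = omega_motor / N = 6294 / 150 = 41.9600

41.9600 RPM


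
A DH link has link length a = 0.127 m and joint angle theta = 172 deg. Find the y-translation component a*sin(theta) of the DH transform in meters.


a*sin(theta) = 0.127*sin(172 deg) = 0.0177

0.0177 m


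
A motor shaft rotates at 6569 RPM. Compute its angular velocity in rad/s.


omega = 6569 * 2*pi/60 = 687.9041

687.9041 rad/s


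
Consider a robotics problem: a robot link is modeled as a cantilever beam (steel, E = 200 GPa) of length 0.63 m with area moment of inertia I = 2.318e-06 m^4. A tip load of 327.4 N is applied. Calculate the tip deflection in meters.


delta = F*L^3/(3*E*I) = 327.4*0.63^3/(3*2.000e+11*2.318e-06)
      = 81.8653878/1390800 = 5.8862e-05

5.8862e-05 m


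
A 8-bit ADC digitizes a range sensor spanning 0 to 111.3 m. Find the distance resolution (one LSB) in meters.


res = range / 2^n = 111.3/2^8 = 111.3/256 = 0.4348

0.4348 m


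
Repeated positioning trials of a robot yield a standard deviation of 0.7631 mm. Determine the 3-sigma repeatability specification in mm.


repeatability = 3*sigma = 3*0.7631 = 2.2893

2.2893 mm


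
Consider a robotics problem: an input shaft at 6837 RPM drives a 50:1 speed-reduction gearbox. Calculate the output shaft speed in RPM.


omega_out = omega_in / N = 6837 / 50 = 136.7400

136.7400 RPM


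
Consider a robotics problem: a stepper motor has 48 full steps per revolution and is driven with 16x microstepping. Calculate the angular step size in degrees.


step = 360/(48*16) = 360/768 = 0.4688

0.4688 degrees


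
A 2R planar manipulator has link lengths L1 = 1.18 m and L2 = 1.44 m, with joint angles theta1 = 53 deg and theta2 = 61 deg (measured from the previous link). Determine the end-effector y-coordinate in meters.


y = L1*sin(th1) + L2*sin(th1+th2) = 1.18*sin(53 deg) + 1.44*sin(114 deg) = 2.2579

2.2579 m


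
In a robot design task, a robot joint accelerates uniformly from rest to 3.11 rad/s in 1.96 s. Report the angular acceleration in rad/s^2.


alpha = delta_omega / t = 3.11 / 1.96 = 1.5867

1.5867 rad/s^2


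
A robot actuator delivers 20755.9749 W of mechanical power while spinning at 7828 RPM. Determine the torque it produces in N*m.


omega = 7828 * 2*pi/60 = 819.746243 rad/s
tau = P / omega = 20755.9749 / 819.746243 = 25.3200

25.3200 N*m


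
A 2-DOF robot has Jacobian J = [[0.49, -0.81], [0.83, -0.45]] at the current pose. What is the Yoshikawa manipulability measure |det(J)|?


det(J) = 0.49*-0.45 - (-0.81)*(0.83) = 0.4518
|det(J)| = 0.4518

0.4518


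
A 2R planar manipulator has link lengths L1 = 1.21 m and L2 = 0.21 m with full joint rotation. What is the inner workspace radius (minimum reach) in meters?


r_min = |L1 - L2| = |1.21 - 0.21| = 1.0000

1.0000 m


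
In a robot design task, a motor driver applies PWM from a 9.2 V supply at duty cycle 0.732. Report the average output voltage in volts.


V_avg = V_supply * D = 9.2*0.732 = 6.7344

6.7344 V


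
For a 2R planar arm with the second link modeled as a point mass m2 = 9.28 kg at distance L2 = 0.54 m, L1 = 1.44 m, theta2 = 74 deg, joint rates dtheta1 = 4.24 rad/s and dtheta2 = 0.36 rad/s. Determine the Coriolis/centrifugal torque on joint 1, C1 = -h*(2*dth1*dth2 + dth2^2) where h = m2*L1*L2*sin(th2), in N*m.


h = m2*L1*L2*sin(th2) = 9.28*1.44*0.54*sin(74 deg) = 6.936587
C1 = -h*(2*4.24*0.36 + 0.36^2) = -6.936587*3.1824 = -22.0750

-22.0750 N*m


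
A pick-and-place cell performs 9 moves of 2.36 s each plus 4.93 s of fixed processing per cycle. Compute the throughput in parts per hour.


T_cycle = 9*2.36 + 4.93 = 26.1700 s
rate = 3600/T = 137.5621

137.5621 parts/hour


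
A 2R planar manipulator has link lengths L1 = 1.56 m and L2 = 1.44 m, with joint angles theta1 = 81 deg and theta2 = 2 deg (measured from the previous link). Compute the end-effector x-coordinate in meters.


x = L1*cos(th1) + L2*cos(th1+th2) = 1.56*cos(81 deg) + 1.44*cos(83 deg) = 0.4195

0.4195 m


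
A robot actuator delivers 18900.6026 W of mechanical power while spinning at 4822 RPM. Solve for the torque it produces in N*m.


omega = 4822 * 2*pi/60 = 504.958659 rad/s
tau = P / omega = 18900.6026 / 504.958659 = 37.4300

37.4300 N*m


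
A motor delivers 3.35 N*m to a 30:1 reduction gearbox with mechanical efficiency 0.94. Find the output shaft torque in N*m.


tau_out = tau_in * N * eta = 3.35 * 30 * 0.94 = 94.4700

94.4700 N*m


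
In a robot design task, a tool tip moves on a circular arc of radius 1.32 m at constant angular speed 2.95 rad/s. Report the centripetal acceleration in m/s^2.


a_c = omega^2 * r = 2.95^2 * 1.32 = 11.4873

11.4873 m/s^2


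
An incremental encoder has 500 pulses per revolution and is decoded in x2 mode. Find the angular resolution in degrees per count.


resolution = 360 / (PPR * 2) = 360 / 1000 = 0.3600

0.3600 degrees


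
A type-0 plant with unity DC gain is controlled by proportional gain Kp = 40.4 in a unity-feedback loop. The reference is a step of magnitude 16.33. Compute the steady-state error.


e_ss = R/(1 + Kp) = 16.33/(1 + 40.4) = 16.33/41.4000 = 0.3944

0.3944


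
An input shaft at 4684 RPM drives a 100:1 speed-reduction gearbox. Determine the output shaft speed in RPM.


omega_out = omega_in / N = 4684 / 100 = 46.8400

46.8400 RPM


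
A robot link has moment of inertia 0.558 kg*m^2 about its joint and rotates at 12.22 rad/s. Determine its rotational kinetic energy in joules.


KE = (1/2)*I*omega^2 = 0.5*0.558*12.22^2 = 41.6626

41.6626 J


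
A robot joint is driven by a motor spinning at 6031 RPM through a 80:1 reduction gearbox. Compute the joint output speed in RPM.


omega_joint = omega_motor / N = 6031 / 80 = 75.3875

75.3875 RPM


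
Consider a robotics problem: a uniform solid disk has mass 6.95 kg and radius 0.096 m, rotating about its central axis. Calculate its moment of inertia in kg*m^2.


I = (1/2)*m*R^2 = 0.5*6.95*0.096^2 = 0.0320

0.0320 kg*m^2


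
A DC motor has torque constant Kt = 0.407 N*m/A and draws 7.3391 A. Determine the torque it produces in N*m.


tau = Kt * I = 0.407*7.3391 = 2.9870

2.9870 N*m


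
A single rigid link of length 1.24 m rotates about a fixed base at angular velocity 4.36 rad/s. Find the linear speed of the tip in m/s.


v = L*omega = 1.24 * 4.36 = 5.4064

5.4064 m/s


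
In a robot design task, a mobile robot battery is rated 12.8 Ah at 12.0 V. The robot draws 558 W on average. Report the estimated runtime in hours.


E = 12.8*12.0 = 153.6000 Wh
t = E/P = 153.6000/558 = 0.2753

0.2753 hours


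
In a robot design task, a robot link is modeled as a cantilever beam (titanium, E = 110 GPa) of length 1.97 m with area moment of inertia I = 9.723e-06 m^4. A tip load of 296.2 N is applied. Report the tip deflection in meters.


delta = F*L^3/(3*E*I) = 296.2*1.97^3/(3*1.100e+11*9.723e-06)
      = 2264.5594826/3208590 = 7.0578e-04

7.0578e-04 m


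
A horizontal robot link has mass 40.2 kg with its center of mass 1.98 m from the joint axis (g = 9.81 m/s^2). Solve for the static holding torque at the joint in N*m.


tau = m*g*L = 40.2 * 9.81 * 1.98 = 780.8368

780.8368 N*m


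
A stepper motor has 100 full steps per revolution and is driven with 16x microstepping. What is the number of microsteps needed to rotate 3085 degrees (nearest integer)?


step_size = 360/(100*16) = 360/1600 = 0.225000 deg
n = 3085/(360/1600) = 3085*1600/360 = 13711.1111 -> 13711

13711 steps


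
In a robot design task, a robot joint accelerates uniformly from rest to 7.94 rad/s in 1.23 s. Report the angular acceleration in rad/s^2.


alpha = delta_omega / t = 7.94 / 1.23 = 6.4553

6.4553 rad/s^2


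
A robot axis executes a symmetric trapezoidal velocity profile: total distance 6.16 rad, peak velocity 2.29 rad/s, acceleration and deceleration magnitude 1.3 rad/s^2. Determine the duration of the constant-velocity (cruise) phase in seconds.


t_acc = v/a = 1.761538 s, d_acc = v^2/(2a) = 2.016962 rad each
d_cruise = 6.16 - 2*2.016962 = 2.126076 rad
t_cruise = d_cruise/v = 2.126076/2.29 = 0.9284

0.9284 s


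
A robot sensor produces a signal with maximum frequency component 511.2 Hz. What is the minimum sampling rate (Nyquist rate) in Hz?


f_s,min = 2*f_max = 2*511.2 = 1022.4000

1022.4000 Hz


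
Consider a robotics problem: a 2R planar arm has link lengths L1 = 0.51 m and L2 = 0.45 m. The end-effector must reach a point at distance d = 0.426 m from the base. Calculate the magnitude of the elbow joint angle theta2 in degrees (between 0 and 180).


cos(th2) = (d^2 - L1^2 - L2^2)/(2*L1*L2) = (0.426^2 - 0.51^2 - 0.45^2)/(2*0.51*0.45) = -0.61247059
th2 = acos(-0.61247059) = 127.7684 deg

127.7684 degrees


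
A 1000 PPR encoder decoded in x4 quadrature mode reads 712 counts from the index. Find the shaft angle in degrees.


angle = counts * 360 / (PPR*4) = 712 * 360 / 4000 = 64.0800

64.0800 degrees


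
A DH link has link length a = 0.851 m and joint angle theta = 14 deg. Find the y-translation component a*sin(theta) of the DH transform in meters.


a*sin(theta) = 0.851*sin(14 deg) = 0.2059

0.2059 m


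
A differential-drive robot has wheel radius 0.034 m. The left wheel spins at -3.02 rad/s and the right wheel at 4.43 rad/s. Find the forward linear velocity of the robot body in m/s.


v = r*(wR + wL)/2 = 0.034*(4.43 + -3.02)/2 = 0.0240

0.0240 m/s


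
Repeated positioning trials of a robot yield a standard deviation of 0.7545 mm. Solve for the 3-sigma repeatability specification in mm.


repeatability = 3*sigma = 3*0.7545 = 2.2635

2.2635 mm


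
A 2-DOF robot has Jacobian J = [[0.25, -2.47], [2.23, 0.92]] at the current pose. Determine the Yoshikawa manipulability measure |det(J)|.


det(J) = 0.25*0.92 - (-2.47)*(2.23) = 5.7381
|det(J)| = 5.7381

5.7381


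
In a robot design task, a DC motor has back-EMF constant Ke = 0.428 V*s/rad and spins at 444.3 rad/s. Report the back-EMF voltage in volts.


V_emf = Ke * omega = 0.428*444.3 = 190.1604

190.1604 V


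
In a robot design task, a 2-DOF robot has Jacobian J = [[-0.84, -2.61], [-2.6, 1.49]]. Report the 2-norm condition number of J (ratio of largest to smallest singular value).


JJ^T eigenvalues: trace(JJ^T) = 16.4978, det(JJ^T) = det(J)^2 = 64.60301376
s_max^2 = (16.4978 + sqrt(13.76534980))/2 = 10.10398422
s_min^2 = (16.4978 - sqrt(13.76534980))/2 = 6.39381578
kappa = s_max/s_min = sqrt(10.10398422/6.39381578) = 1.2571

1.2571


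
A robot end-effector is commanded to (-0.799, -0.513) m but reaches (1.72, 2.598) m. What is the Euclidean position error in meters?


dx = 1.72 - (-0.799) = 2.5190, dy = 2.598 - (-0.513) = 3.1110
err = sqrt(6.345361 + 9.678321) = 4.0030

4.0030 m


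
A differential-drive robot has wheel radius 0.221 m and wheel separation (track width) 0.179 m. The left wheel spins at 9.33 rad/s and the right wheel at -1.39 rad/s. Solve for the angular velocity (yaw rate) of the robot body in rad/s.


omega = r*(wR - wL)/L = 0.221*(-1.39 - (9.33))/0.179 = -13.2353

-13.2353 rad/s


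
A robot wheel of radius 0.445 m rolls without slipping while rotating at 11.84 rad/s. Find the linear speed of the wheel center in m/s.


v = omega * r = 11.84 * 0.445 = 5.2688

5.2688 m/s


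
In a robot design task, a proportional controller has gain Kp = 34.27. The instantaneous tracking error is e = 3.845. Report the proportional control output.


u_P = Kp * e = 34.27 * 3.845 = 131.7682

131.7682


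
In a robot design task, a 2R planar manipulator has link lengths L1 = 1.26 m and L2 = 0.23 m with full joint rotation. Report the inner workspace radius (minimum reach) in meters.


r_min = |L1 - L2| = |1.26 - 0.23| = 1.0300

1.0300 m


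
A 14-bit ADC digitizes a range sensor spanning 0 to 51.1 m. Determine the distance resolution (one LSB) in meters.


res = range / 2^n = 51.1/2^14 = 51.1/16384 = 0.0031

0.0031 m


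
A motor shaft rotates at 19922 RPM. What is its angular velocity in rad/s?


omega = 19922 * 2*pi/60 = 2086.2270

2086.2270 rad/s


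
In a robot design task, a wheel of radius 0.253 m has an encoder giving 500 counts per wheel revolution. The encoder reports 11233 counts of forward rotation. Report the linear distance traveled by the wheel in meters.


revs = 11233/500 = 22.466000
d = revs * 2*pi*r = 22.466000 * 2*pi*0.253 = 35.7130

35.7130 m


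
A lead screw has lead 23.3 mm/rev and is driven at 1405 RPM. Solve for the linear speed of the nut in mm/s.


v = lead * (RPM/60) = 23.3*1405/60 = 545.6083

545.6083 mm/s


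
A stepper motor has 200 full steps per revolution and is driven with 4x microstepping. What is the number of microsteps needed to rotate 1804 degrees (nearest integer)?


step_size = 360/(200*4) = 360/800 = 0.450000 deg
n = 1804/(360/800) = 1804*800/360 = 4008.8889 -> 4009

4009 steps


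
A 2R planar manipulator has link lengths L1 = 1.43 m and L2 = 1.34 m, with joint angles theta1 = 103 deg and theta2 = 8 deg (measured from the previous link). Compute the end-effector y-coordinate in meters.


y = L1*sin(th1) + L2*sin(th1+th2) = 1.43*sin(103 deg) + 1.34*sin(111 deg) = 2.6443

2.6443 m


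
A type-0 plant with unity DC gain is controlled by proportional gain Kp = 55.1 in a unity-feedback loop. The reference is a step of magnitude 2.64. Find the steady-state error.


e_ss = R/(1 + Kp) = 2.64/(1 + 55.1) = 2.64/56.1000 = 0.0471

0.0471


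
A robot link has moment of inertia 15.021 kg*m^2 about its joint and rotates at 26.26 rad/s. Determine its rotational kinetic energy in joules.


KE = (1/2)*I*omega^2 = 0.5*15.021*26.26^2 = 5179.1477

5179.1477 J


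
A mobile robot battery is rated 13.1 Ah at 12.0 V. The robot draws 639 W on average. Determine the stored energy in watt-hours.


E = capacity * V = 13.1*12.0 = 157.2000

157.2000 Wh


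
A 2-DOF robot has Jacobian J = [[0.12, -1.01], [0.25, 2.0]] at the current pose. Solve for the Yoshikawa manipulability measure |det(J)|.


det(J) = 0.12*2.0 - (-1.01)*(0.25) = 0.4925
|det(J)| = 0.4925

0.4925


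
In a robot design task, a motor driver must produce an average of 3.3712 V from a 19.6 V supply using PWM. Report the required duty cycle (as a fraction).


D = V_avg/V_supply = 3.3712/19.6 = 0.1720

0.1720


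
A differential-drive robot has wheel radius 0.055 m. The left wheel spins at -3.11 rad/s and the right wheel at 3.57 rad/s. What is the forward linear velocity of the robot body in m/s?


v = r*(wR + wL)/2 = 0.055*(3.57 + -3.11)/2 = 0.0126

0.0126 m/s


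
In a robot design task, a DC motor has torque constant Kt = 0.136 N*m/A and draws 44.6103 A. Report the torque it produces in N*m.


tau = Kt * I = 0.136*44.6103 = 6.0670

6.0670 N*m


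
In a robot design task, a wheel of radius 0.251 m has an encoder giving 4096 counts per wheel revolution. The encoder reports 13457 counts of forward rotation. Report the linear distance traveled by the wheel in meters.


revs = 13457/4096 = 3.285400
d = revs * 2*pi*r = 3.285400 * 2*pi*0.251 = 5.1813

5.1813 m


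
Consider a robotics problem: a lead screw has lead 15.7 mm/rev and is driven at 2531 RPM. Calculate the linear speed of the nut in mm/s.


v = lead * (RPM/60) = 15.7*2531/60 = 662.2783

662.2783 mm/s


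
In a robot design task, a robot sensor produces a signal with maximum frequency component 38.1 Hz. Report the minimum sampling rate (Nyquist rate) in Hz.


f_s,min = 2*f_max = 2*38.1 = 76.2000

76.2000 Hz


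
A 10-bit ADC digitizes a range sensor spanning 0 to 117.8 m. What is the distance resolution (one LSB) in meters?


res = range / 2^n = 117.8/2^10 = 117.8/1024 = 0.1150

0.1150 m


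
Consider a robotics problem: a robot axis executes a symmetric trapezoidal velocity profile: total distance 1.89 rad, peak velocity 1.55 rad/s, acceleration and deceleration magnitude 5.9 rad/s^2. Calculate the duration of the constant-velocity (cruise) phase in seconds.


t_acc = v/a = 0.262712 s, d_acc = v^2/(2a) = 0.203602 rad each
d_cruise = 1.89 - 2*0.203602 = 1.482796 rad
t_cruise = d_cruise/v = 1.482796/1.55 = 0.9566

0.9566 s


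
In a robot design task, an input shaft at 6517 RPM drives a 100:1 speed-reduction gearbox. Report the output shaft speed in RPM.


omega_out = omega_in / N = 6517 / 100 = 65.1700

65.1700 RPM


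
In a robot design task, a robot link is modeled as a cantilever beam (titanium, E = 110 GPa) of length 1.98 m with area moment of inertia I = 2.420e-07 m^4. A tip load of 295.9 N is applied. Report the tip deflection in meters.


delta = F*L^3/(3*E*I) = 295.9*1.98^3/(3*1.100e+11*2.420e-07)
      = 2296.8917928/79860 = 0.0288

0.0288 m


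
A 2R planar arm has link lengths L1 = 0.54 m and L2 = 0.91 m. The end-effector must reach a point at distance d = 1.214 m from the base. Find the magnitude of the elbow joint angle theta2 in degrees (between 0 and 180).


cos(th2) = (d^2 - L1^2 - L2^2)/(2*L1*L2) = (1.214^2 - 0.54^2 - 0.91^2)/(2*0.54*0.91) = 0.36029304
th2 = acos(0.36029304) = 68.8818 deg

68.8818 degrees


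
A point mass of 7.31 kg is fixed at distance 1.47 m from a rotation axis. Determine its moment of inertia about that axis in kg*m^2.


I = m*r^2 = 7.31*1.47^2 = 15.7962

15.7962 kg*m^2


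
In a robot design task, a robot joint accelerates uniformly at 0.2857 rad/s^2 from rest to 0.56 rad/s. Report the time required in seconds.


t = delta_omega / alpha = 0.56 / 0.2857 = 1.9601

1.9601 s


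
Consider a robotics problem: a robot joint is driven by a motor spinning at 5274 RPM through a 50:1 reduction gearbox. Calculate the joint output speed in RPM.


omega_joint = omega_motor / N = 5274 / 50 = 105.4800

105.4800 RPM


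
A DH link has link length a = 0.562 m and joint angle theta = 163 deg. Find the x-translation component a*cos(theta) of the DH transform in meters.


a*cos(theta) = 0.562*cos(163 deg) = -0.5374

-0.5374 m


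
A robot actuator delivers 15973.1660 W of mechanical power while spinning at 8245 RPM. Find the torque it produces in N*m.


omega = 8245 * 2*pi/60 = 863.414381 rad/s
tau = P / omega = 15973.1660 / 863.414381 = 18.5000

18.5000 N*m


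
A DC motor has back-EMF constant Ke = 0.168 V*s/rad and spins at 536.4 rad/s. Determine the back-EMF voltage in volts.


V_emf = Ke * omega = 0.168*536.4 = 90.1152

90.1152 V


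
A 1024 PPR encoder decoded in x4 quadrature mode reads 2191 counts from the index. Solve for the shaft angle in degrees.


angle = counts * 360 / (PPR*4) = 2191 * 360 / 4096 = 192.5684

192.5684 degrees


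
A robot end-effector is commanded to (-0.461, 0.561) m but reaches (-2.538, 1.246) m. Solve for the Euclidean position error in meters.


dx = -2.538 - (-0.461) = -2.0770, dy = 1.246 - (0.561) = 0.6850
err = sqrt(4.313929 + 0.469225) = 2.1870

2.1870 m


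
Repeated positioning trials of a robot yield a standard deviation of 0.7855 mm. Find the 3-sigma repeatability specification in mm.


repeatability = 3*sigma = 3*0.7855 = 2.3565

2.3565 mm


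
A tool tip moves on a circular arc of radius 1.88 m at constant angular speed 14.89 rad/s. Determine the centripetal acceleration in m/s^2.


a_c = omega^2 * r = 14.89^2 * 1.88 = 416.8187

416.8187 m/s^2


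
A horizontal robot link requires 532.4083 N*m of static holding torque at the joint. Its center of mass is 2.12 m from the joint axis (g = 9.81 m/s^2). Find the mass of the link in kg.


m = tau / (g*L) = 532.4083 / (9.81 * 2.12) = 25.6000

25.6000 kg


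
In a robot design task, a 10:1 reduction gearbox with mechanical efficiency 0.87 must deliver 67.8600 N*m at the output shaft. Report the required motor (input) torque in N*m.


tau_in = tau_out / (N * eta) = 67.8600 / (10 * 0.87) = 7.8000

7.8000 N*m


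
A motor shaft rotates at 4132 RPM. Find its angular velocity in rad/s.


omega = 4132 * 2*pi/60 = 432.7020

432.7020 rad/s


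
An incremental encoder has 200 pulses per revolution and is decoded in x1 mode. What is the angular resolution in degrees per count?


resolution = 360 / (PPR * 1) = 360 / 200 = 1.8000

1.8000 degrees


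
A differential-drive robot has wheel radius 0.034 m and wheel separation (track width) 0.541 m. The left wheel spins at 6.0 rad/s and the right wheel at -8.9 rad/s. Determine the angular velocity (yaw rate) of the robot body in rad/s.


omega = r*(wR - wL)/L = 0.034*(-8.9 - (6.0))/0.541 = -0.9364

-0.9364 rad/s


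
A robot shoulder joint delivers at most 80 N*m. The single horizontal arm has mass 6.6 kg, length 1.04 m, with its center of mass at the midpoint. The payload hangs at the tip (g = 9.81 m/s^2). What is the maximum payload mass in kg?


tau_arm = m_arm*g*(L/2) = 6.6*9.81*1.04/2 = 33.6679 N*m
tau_payload = tau_max - tau_arm = 80 - 33.6679 = 46.3321
m_payload = tau_payload / (g*L) = 46.3321 / (9.81*1.04) = 4.5413

4.5413 kg


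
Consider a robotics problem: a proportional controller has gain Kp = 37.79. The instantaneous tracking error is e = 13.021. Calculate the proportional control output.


u_P = Kp * e = 37.79 * 13.021 = 492.0636

492.0636


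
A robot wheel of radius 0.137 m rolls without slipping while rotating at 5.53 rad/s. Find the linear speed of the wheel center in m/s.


v = omega * r = 5.53 * 0.137 = 0.7576

0.7576 m/s


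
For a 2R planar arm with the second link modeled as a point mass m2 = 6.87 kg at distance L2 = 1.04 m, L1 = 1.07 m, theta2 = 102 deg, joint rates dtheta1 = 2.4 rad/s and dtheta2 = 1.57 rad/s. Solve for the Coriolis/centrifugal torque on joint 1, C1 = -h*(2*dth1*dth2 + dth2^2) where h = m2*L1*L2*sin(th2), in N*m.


h = m2*L1*L2*sin(th2) = 6.87*1.07*1.04*sin(102 deg) = 7.477876
C1 = -h*(2*2.4*1.57 + 1.57^2) = -7.477876*10.0009 = -74.7855

-74.7855 N*m
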